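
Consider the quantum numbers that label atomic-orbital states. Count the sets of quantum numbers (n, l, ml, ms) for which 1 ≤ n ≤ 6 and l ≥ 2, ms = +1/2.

Per-shell orbital counts meeting the constraint:
n=3 → 5; n=4 → 12; n=5 → 21; n=6 → 32.
Orbitals: 5 + 12 + 21 + 32 = 70. With ms fixed to +1/2 there is one state per orbital, so 70 states.

70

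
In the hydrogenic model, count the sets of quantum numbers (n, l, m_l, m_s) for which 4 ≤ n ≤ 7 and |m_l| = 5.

12

Work shell by shell — for each n, count the (l, m_l) pairs that satisfy |m_l| = 5:
n=6 → 2; n=7 → 4.
Orbitals: 2 + 4 = 6. Including both spin states (m_s = ±1/2) gives 2 × 6 = 12 states.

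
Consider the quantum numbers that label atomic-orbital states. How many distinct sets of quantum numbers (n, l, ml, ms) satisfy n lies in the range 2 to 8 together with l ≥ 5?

148

Work shell by shell — for each n, count the (l, ml) pairs that satisfy l ≥ 5:
n=6 → 11; n=7 → 24; n=8 → 39.
Orbitals: 11 + 24 + 39 = 74. Including both spin states (ms = ±1/2) gives 2 × 74 = 148 states.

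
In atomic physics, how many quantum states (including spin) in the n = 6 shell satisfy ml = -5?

2

For n = 6, l ranges over 0 … 5.
Contributions: l=5 → 1.
Orbitals: 1. Each orbital carries two spin states, so 1 × 2 = 2 states.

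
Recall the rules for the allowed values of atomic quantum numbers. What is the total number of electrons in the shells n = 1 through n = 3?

Shell n has n² orbitals: 1²=1 + 2²=4 + 3²=9 = 14 orbitals.
Two spin states per orbital: 2 × 14 = 28 electrons.

28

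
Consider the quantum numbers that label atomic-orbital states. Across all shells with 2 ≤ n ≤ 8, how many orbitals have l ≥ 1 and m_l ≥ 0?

112

Treat each shell separately and count matching orbitals:
n=2 → 2; n=3 → 5; n=4 → 9; n=5 → 14; n=6 → 20; n=7 → 27; n=8 → 35.
Total orbitals: 2 + 5 + 9 + 14 + 20 + 27 + 35 = 112.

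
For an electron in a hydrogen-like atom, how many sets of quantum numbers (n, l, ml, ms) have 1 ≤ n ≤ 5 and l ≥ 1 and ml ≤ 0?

60

Count contributing orbitals for each principal shell:
n=2 → 2; n=3 → 5; n=4 → 9; n=5 → 14.
Orbitals: 2 + 5 + 9 + 14 = 30. Including both spin states (ms = ±1/2) gives 2 × 30 = 60 states.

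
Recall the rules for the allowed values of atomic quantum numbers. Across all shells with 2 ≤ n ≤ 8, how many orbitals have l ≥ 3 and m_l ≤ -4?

20

Work shell by shell — for each n, count the (l, m_l) pairs that satisfy l ≥ 3 and m_l ≤ -4:
n=5 → 1; n=6 → 3; n=7 → 6; n=8 → 10.
Total orbitals: 1 + 3 + 6 + 10 = 20.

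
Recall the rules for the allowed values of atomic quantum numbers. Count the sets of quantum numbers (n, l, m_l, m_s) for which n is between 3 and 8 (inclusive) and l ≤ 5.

Per-shell orbital counts meeting the constraint:
n=3 → 9; n=4 → 16; n=5 → 25; n=6 → 36; n=7 → 36; n=8 → 36.
Orbitals: 9 + 16 + 25 + 36 + 36 + 36 = 158. Including both spin states (m_s = ±1/2) gives 2 × 158 = 316 states.

316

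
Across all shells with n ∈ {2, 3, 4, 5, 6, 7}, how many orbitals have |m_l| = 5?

Work shell by shell — for each n, count the (l, m_l) pairs that satisfy |m_l| = 5:
n=6 → 2; n=7 → 4.
Total orbitals: 2 + 4 = 6.

6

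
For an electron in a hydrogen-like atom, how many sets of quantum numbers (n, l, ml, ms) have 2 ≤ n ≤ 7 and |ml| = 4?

Count contributing orbitals for each principal shell:
n=5 → 2; n=6 → 4; n=7 → 6.
Orbitals: 2 + 4 + 6 = 12. Including both spin states (ms = ±1/2) gives 2 × 12 = 24 states.

24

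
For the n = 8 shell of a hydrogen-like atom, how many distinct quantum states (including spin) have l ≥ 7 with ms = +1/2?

15

The n = 8 shell has l = 0 through 7; check each.
Orbitals with l ≥ 7, by l: l=7 → 15.
Orbitals: 15. With ms fixed to a single value there is one state per orbital, giving 15 states.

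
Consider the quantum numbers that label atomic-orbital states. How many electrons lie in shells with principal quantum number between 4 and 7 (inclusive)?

Shell n has n² orbitals: 4²=16 + 5²=25 + 6²=36 + 7²=49 = 126 orbitals.
Two spin states per orbital: 2 × 126 = 252 electrons.

252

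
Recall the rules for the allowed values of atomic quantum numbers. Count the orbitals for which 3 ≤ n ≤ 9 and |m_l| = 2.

Treat each shell separately and count matching orbitals:
n=3 → 2; n=4 → 4; n=5 → 6; n=6 → 8; n=7 → 10; n=8 → 12; n=9 → 14.
Total orbitals: 2 + 4 + 6 + 8 + 10 + 12 + 14 = 56.

56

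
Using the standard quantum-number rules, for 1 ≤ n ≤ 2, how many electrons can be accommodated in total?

10

Total orbitals = 1² + 2² = 5. Doubling for spin gives 10 electrons.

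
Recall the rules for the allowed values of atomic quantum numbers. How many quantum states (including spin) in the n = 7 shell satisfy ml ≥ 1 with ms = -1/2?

Contributions: l=1 → 1; l=2 → 2; l=3 → 3; l=4 → 4; l=5 → 5; l=6 → 6.
Orbitals: 1 + 2 + 3 + 4 + 5 + 6 = 21. With ms fixed to a single value there is one state per orbital, giving 21 states.

21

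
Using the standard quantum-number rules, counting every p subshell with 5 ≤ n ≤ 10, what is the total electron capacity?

36

A p subshell (l = 1) exists for every n ≥ 2, so shells n = 5, 6, 7, 8, 9, 10 each contribute one — 6 subshells.
Since each p subshell holds 2(2·1+1) = 6 electrons, the total is 6 × 6 = 36.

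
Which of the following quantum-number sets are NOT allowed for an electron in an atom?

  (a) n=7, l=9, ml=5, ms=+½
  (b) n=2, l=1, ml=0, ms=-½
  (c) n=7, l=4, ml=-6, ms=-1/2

(a) and (c)

(a) has l = 9 ≥ n = 7, violating 0 ≤ l ≤ n−1.
(c) has |ml| = 6 > l = 4, violating −l ≤ ml ≤ l.
The remaining set (b) satisfies all four rules.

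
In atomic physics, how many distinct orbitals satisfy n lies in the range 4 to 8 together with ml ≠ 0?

160

Per-shell orbital counts meeting the constraint:
n=4 → 12; n=5 → 20; n=6 → 30; n=7 → 42; n=8 → 56.
Total orbitals: 12 + 20 + 30 + 42 + 56 = 160.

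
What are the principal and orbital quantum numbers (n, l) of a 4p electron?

n = 4, l = 1

The leading integer gives n = 4; the letter 'p' means l = 1.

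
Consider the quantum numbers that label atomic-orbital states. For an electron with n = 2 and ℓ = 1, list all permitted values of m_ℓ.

m_ℓ takes every integer from −ℓ to +ℓ. With ℓ = 1 that gives the 3 values -1, 0, 1.

-1, 0, 1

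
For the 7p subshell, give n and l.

The leading integer gives n = 7; the letter 'p' means l = 1.

n = 7, l = 1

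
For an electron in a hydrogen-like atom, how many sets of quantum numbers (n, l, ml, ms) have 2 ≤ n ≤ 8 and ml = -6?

Per-shell orbital counts meeting the constraint:
n=7 → 1; n=8 → 2.
Orbitals: 1 + 2 = 3. Including both spin states (ms = ±1/2) gives 2 × 3 = 6 states.

6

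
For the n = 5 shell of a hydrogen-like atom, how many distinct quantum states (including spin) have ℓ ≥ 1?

48

With n = 5 the allowed ℓ are 0, 1, …, 4.
The (ℓ, m_ℓ) pairs meeting ℓ ≥ 1 give: ℓ=1 → 3; ℓ=2 → 5; ℓ=3 → 7; ℓ=4 → 9.
Orbitals: 3 + 5 + 7 + 9 = 24. Each orbital carries two spin states, so 24 × 2 = 48 states.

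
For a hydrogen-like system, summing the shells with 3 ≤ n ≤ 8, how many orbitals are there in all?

199

Shell n has n² orbitals: 3²=9 + 4²=16 + 5²=25 + 6²=36 + 7²=49 + 8²=64 = 199 orbitals.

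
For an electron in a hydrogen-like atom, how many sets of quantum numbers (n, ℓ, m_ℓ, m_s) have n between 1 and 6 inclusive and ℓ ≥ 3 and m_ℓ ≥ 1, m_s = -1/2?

Go shell by shell, enumerating (ℓ, m_ℓ) with ℓ ≥ 3 and m_ℓ ≥ 1:
n=4 → 3; n=5 → 7; n=6 → 12.
Orbitals: 3 + 7 + 12 = 22. With m_s fixed to -1/2 there is one state per orbital, so 22 states.

22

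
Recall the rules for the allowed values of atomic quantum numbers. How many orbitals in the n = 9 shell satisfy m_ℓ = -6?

3

The n = 9 shell has ℓ = 0 through 8; check each.
Contributions: ℓ=6 → 1; ℓ=7 → 1; ℓ=8 → 1.
Total orbitals: 1 + 1 + 1 = 3.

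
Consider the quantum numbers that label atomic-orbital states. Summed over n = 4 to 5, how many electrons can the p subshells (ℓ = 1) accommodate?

12

A p subshell (ℓ = 1) exists for every n ≥ 2, so shells n = 4, 5 each contribute one — 2 subshells.
Since each p subshell holds 2(2·1+1) = 6 electrons, the total is 2 × 6 = 12.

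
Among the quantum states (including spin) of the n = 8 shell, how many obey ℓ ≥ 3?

With n = 8 the allowed ℓ are 0, 1, …, 7.
Contributions: ℓ=3 → 7; ℓ=4 → 9; ℓ=5 → 11; ℓ=6 → 13; ℓ=7 → 15.
Orbitals: 7 + 9 + 11 + 13 + 15 = 55. Each orbital carries two spin states, so 55 × 2 = 110 states.

110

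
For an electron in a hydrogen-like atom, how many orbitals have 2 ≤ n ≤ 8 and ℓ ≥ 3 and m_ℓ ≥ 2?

Count contributing orbitals for each principal shell:
n=4 → 2; n=5 → 5; n=6 → 9; n=7 → 14; n=8 → 20.
Total orbitals: 2 + 5 + 9 + 14 + 20 = 50.

50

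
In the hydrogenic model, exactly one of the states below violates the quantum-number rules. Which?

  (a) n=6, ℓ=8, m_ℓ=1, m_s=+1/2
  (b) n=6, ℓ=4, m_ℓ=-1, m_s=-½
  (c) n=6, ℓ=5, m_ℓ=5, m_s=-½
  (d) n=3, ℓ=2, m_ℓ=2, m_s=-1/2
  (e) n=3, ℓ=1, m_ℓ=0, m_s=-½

(a) has ℓ = 8 ≥ n = 6, violating 0 ≤ ℓ ≤ n−1.
The remaining sets (b), (c), (d), (e) satisfy all four rules.

(a)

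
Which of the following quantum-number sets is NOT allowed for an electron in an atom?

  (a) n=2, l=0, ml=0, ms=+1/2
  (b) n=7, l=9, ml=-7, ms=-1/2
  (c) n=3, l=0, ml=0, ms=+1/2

(b) has l = 9 ≥ n = 7, violating 0 ≤ l ≤ n−1.
The remaining sets (a), (c) satisfy all four rules.

(b)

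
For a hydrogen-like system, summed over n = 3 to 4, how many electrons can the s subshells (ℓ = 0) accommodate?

4

An s subshell (ℓ = 0) exists for every n ≥ 1, so shells n = 3, 4 each contribute one — 2 subshells.
Since each s subshell holds 2(2·0+1) = 2 electrons, the total is 2 × 2 = 4.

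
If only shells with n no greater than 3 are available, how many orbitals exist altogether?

Total orbitals = 1² + 2² + 3² = 14.

14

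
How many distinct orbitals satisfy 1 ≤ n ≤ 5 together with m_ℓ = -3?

3

Work shell by shell — for each n, count the (ℓ, m_ℓ) pairs that satisfy m_ℓ = -3:
n=4 → 1; n=5 → 2.
Total orbitals: 1 + 2 = 3.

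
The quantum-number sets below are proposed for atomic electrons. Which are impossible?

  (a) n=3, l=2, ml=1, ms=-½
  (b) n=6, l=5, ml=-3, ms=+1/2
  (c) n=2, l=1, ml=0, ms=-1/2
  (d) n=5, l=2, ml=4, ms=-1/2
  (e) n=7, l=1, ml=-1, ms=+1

(d) has |ml| = 4 > l = 2, violating −l ≤ ml ≤ l.
(e) has ms = +1, but an electron's spin must be ±1/2.
The remaining sets (a), (b), (c) satisfy all four rules.

(d) and (e)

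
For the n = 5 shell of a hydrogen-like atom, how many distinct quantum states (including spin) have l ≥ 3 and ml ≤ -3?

The n = 5 shell has l = 0 through 4; check each.
The (l, ml) pairs meeting l ≥ 3 and ml ≤ -3 give: l=3 → 1; l=4 → 2.
Orbitals: 1 + 2 = 3. Each orbital carries two spin states, so 3 × 2 = 6 states.

6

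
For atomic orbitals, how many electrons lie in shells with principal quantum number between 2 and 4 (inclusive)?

58

Shell n has n² orbitals: 2²=4 + 3²=9 + 4²=16 = 29 orbitals.
Two spin states per orbital: 2 × 29 = 58 electrons.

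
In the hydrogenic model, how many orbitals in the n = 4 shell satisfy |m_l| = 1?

6

Go through l = 0, …, 3 (the values permitted for n = 4).
Contributions: l=1 → 2; l=2 → 2; l=3 → 2.
Total orbitals: 2 + 2 + 2 = 6.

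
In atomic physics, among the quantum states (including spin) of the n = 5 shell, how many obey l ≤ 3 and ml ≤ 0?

20

For n = 5, l ranges over 0 … 4.
Per l-value: l=0 → 1; l=1 → 2; l=2 → 3; l=3 → 4.
Orbitals: 1 + 2 + 3 + 4 = 10. Each orbital carries two spin states, so 10 × 2 = 20 states.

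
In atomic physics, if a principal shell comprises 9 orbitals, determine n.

n² = 9 ⇒ n = 3.

n = 3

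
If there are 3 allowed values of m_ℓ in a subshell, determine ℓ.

m_ℓ ranges over 2ℓ+1 integers, so 2ℓ+1 = 3 ⇒ ℓ = 1.

ℓ = 1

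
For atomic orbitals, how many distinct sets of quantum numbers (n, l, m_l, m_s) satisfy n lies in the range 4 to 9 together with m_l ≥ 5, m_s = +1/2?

Per-shell orbital counts meeting the constraint:
n=6 → 1; n=7 → 3; n=8 → 6; n=9 → 10.
Orbitals: 1 + 3 + 6 + 10 = 20. With m_s fixed to +1/2 there is one state per orbital, so 20 states.

20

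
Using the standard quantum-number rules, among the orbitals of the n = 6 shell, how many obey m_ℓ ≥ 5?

1

The n = 6 shell has ℓ = 0 through 5; check each.
The (ℓ, m_ℓ) pairs meeting m_ℓ ≥ 5 give: ℓ=5 → 1.
Total orbitals: 1.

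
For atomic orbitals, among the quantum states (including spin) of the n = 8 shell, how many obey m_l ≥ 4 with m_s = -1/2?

10

Contributions: l=4 → 1; l=5 → 2; l=6 → 3; l=7 → 4.
Orbitals: 1 + 2 + 3 + 4 = 10. With m_s fixed to a single value there is one state per orbital, giving 10 states.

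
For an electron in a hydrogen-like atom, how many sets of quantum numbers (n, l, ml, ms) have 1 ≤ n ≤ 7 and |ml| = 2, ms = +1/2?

Per-shell orbital counts meeting the constraint:
n=3 → 2; n=4 → 4; n=5 → 6; n=6 → 8; n=7 → 10.
Orbitals: 2 + 4 + 6 + 8 + 10 = 30. With ms fixed to +1/2 there is one state per orbital, so 30 states.

30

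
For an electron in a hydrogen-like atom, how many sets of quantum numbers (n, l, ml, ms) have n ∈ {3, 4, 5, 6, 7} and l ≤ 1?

Per-shell orbital counts meeting the constraint:
n=3 → 4; n=4 → 4; n=5 → 4; n=6 → 4; n=7 → 4.
Orbitals: 4 + 4 + 4 + 4 + 4 = 20. Including both spin states (ms = ±1/2) gives 2 × 20 = 40 states.

40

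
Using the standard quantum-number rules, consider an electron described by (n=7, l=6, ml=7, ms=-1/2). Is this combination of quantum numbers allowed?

Invalid

The magnetic quantum number must satisfy −l ≤ ml ≤ l. With l = 6, ml can only be -6, -5, -4, -3, -2, -1, 0, 1, 2, 3, 4, 5, 6, so ml = 7 is forbidden.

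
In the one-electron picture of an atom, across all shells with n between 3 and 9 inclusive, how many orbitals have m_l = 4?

15

Treat each shell separately and count matching orbitals:
n=5 → 1; n=6 → 2; n=7 → 3; n=8 → 4; n=9 → 5.
Total orbitals: 1 + 2 + 3 + 4 + 5 = 15.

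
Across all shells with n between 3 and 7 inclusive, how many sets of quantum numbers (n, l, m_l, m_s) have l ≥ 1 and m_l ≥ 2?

Treat each shell separately and count matching orbitals:
n=3 → 1; n=4 → 3; n=5 → 6; n=6 → 10; n=7 → 15.
Orbitals: 1 + 3 + 6 + 10 + 15 = 35. Including both spin states (m_s = ±1/2) gives 2 × 35 = 70 states.

70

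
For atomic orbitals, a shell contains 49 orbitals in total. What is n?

n = 7

n² = 49 ⇒ n = 7.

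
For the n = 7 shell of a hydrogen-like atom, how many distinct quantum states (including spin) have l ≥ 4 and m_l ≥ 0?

36

With n = 7 the allowed l are 0, 1, …, 6.
Orbitals with l ≥ 4 and m_l ≥ 0, by l: l=4 → 5; l=5 → 6; l=6 → 7.
Orbitals: 5 + 6 + 7 = 18. Each orbital carries two spin states, so 18 × 2 = 36 states.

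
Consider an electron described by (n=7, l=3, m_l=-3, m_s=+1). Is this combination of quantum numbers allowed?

Not allowed

The spin quantum number for an electron can only be m_s = +1/2 or −1/2; m_s = +1 is not one of those.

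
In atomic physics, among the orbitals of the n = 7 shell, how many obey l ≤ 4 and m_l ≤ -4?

1

For n = 7, l ranges over 0 … 6.
Per l-value: l=4 → 1.
Total orbitals: 1.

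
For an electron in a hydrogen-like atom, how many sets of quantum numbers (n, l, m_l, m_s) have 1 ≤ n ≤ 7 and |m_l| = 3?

Per-shell orbital counts meeting the constraint:
n=4 → 2; n=5 → 4; n=6 → 6; n=7 → 8.
Orbitals: 2 + 4 + 6 + 8 = 20. Including both spin states (m_s = ±1/2) gives 2 × 20 = 40 states.

40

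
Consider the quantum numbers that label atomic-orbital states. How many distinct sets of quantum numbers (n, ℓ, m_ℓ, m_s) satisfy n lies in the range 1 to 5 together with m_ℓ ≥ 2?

20

Treat each shell separately and count matching orbitals:
n=3 → 1; n=4 → 3; n=5 → 6.
Orbitals: 1 + 3 + 6 = 10. Including both spin states (m_s = ±1/2) gives 2 × 10 = 20 states.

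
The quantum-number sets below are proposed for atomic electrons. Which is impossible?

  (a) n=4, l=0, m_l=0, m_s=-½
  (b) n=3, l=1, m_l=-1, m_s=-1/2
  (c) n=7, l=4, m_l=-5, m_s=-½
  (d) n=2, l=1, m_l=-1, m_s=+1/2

(c) has |m_l| = 5 > l = 4, violating −l ≤ m_l ≤ l.
The remaining sets (a), (b), (d) satisfy all four rules.

(c)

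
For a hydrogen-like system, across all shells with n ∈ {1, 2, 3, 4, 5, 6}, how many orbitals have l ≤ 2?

Per-shell orbital counts meeting the constraint:
n=1 → 1; n=2 → 4; n=3 → 9; n=4 → 9; n=5 → 9; n=6 → 9.
Total orbitals: 1 + 4 + 9 + 9 + 9 + 9 = 41.

41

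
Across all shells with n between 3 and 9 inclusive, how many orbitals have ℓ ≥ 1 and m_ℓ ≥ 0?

For each n in the range, tally the orbitals obeying ℓ ≥ 1 and m_ℓ ≥ 0:
n=3 → 5; n=4 → 9; n=5 → 14; n=6 → 20; n=7 → 27; n=8 → 35; n=9 → 44.
Total orbitals: 5 + 9 + 14 + 20 + 27 + 35 + 44 = 154.

154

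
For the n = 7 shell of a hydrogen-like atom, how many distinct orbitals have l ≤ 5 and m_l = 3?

3

Go through l = 0, …, 6 (the values permitted for n = 7).
Contributions: l=3 → 1; l=4 → 1; l=5 → 1.
Total orbitals: 1 + 1 + 1 = 3.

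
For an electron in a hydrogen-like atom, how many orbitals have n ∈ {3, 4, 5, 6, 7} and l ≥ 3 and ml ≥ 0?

50

Treat each shell separately and count matching orbitals:
n=4 → 4; n=5 → 9; n=6 → 15; n=7 → 22.
Total orbitals: 4 + 9 + 15 + 22 = 50.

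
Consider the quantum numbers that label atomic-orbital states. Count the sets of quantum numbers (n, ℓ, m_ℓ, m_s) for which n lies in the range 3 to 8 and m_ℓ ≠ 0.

For each n in the range, tally the orbitals obeying m_ℓ ≠ 0:
n=3 → 6; n=4 → 12; n=5 → 20; n=6 → 30; n=7 → 42; n=8 → 56.
Orbitals: 6 + 12 + 20 + 30 + 42 + 56 = 166. Including both spin states (m_s = ±1/2) gives 2 × 166 = 332 states.

332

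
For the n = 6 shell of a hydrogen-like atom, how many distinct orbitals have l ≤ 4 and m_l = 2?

3

With n = 6 the allowed l are 0, 1, …, 5.
Orbitals with l ≤ 4 and m_l = 2, by l: l=2 → 1; l=3 → 1; l=4 → 1.
Total orbitals: 1 + 1 + 1 = 3.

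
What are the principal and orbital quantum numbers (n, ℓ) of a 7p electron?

The leading integer gives n = 7; the letter 'p' means ℓ = 1.

n = 7, ℓ = 1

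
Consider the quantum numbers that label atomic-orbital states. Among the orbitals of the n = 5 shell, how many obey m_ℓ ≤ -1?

Go through ℓ = 0, …, 4 (the values permitted for n = 5).
The (ℓ, m_ℓ) pairs meeting m_ℓ ≤ -1 give: ℓ=1 → 1; ℓ=2 → 2; ℓ=3 → 3; ℓ=4 → 4.
Total orbitals: 1 + 2 + 3 + 4 = 10.

10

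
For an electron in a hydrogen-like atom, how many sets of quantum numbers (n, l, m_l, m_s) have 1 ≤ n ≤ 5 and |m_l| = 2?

24

Treat each shell separately and count matching orbitals:
n=3 → 2; n=4 → 4; n=5 → 6.
Orbitals: 2 + 4 + 6 = 12. Including both spin states (m_s = ±1/2) gives 2 × 12 = 24 states.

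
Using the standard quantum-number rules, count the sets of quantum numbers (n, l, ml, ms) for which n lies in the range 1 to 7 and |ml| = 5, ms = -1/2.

For each n in the range, tally the orbitals obeying |ml| = 5:
n=6 → 2; n=7 → 4.
Orbitals: 2 + 4 = 6. With ms fixed to -1/2 there is one state per orbital, so 6 states.

6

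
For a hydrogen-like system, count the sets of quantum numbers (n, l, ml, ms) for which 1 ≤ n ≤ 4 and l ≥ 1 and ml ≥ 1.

Per-shell orbital counts meeting the constraint:
n=2 → 1; n=3 → 3; n=4 → 6.
Orbitals: 1 + 3 + 6 = 10. Including both spin states (ms = ±1/2) gives 2 × 10 = 20 states.

20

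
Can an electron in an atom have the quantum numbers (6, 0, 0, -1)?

The spin quantum number for an electron can only be ms = +1/2 or −1/2; ms = -1 is not one of those.

Invalid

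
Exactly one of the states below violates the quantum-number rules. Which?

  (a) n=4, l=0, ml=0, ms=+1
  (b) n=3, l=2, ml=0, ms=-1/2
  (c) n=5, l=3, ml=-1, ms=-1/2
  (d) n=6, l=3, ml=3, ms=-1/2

(a)

(a) has ms = +1, but an electron's spin must be ±1/2.
The remaining sets (b), (c), (d) satisfy all four rules.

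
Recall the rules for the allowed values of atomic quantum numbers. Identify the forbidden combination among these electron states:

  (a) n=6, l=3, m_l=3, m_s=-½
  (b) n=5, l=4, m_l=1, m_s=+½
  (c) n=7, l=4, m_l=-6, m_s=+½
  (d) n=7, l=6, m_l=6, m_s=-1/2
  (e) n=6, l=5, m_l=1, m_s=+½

(c) has |m_l| = 6 > l = 4, violating −l ≤ m_l ≤ l.
The remaining sets (a), (b), (d), (e) satisfy all four rules.

(c)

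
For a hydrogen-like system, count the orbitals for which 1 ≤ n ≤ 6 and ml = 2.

10

Go shell by shell, enumerating (l, ml) with ml = 2:
n=3 → 1; n=4 → 2; n=5 → 3; n=6 → 4.
Total orbitals: 1 + 2 + 3 + 4 = 10.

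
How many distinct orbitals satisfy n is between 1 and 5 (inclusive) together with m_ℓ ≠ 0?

40

Per-shell orbital counts meeting the constraint:
n=2 → 2; n=3 → 6; n=4 → 12; n=5 → 20.
Total orbitals: 2 + 6 + 12 + 20 = 40.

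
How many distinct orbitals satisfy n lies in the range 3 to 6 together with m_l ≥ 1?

Count contributing orbitals for each principal shell:
n=3 → 3; n=4 → 6; n=5 → 10; n=6 → 15.
Total orbitals: 3 + 6 + 10 + 15 = 34.

34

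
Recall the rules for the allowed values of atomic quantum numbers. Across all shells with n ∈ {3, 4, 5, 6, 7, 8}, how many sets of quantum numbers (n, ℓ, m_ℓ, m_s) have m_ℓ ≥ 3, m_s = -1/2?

35

Treat each shell separately and count matching orbitals:
n=4 → 1; n=5 → 3; n=6 → 6; n=7 → 10; n=8 → 15.
Orbitals: 1 + 3 + 6 + 10 + 15 = 35. With m_s fixed to -1/2 there is one state per orbital, so 35 states.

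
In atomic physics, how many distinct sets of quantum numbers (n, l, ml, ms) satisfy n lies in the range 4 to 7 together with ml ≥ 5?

Count contributing orbitals for each principal shell:
n=6 → 1; n=7 → 3.
Orbitals: 1 + 3 = 4. Including both spin states (ms = ±1/2) gives 2 × 4 = 8 states.

8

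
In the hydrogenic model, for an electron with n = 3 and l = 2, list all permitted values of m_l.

-2, -1, 0, 1, 2

m_l takes every integer from −l to +l. With l = 2 that gives the 5 values -2, -1, 0, 1, 2.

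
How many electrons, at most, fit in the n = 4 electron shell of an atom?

A shell holds 2n² electrons: 2 × 4² = 2 × 16 = 32.

32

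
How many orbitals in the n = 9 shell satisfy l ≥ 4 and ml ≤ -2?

With n = 9 the allowed l are 0, 1, …, 8.
The (l, ml) pairs meeting l ≥ 4 and ml ≤ -2 give: l=4 → 3; l=5 → 4; l=6 → 5; l=7 → 6; l=8 → 7.
Total orbitals: 3 + 4 + 5 + 6 + 7 = 25.

25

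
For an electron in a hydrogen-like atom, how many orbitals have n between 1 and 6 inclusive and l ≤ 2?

41

Per-shell orbital counts meeting the constraint:
n=1 → 1; n=2 → 4; n=3 → 9; n=4 → 9; n=5 → 9; n=6 → 9.
Total orbitals: 1 + 4 + 9 + 9 + 9 + 9 = 41.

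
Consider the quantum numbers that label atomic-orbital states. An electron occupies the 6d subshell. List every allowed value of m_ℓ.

The 6d subshell has ℓ = 2, and m_ℓ takes every integer from −ℓ to +ℓ. With ℓ = 2 that gives the 5 values -2, -1, 0, 1, 2.

-2, -1, 0, 1, 2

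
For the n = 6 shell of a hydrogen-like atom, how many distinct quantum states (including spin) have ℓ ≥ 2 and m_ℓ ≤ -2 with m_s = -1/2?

With n = 6 the allowed ℓ are 0, 1, …, 5.
The (ℓ, m_ℓ) pairs meeting ℓ ≥ 2 and m_ℓ ≤ -2 give: ℓ=2 → 1; ℓ=3 → 2; ℓ=4 → 3; ℓ=5 → 4.
Orbitals: 1 + 2 + 3 + 4 = 10. With m_s fixed to a single value there is one state per orbital, giving 10 states.

10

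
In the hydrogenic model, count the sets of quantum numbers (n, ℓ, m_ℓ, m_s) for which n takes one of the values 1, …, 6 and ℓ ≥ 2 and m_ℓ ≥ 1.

Go shell by shell, enumerating (ℓ, m_ℓ) with ℓ ≥ 2 and m_ℓ ≥ 1:
n=3 → 2; n=4 → 5; n=5 → 9; n=6 → 14.
Orbitals: 2 + 5 + 9 + 14 = 30. Including both spin states (m_s = ±1/2) gives 2 × 30 = 60 states.

60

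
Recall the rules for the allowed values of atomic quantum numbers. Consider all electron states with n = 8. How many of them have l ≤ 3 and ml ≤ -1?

For n = 8, l ranges over 0 … 7.
Per l-value: l=1 → 1; l=2 → 2; l=3 → 3.
Orbitals: 1 + 2 + 3 = 6. Each orbital carries two spin states, so 6 × 2 = 12 states.

12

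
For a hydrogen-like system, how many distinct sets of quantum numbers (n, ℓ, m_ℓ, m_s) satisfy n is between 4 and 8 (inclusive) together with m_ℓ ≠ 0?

For each n in the range, tally the orbitals obeying m_ℓ ≠ 0:
n=4 → 12; n=5 → 20; n=6 → 30; n=7 → 42; n=8 → 56.
Orbitals: 12 + 20 + 30 + 42 + 56 = 160. Including both spin states (m_s = ±1/2) gives 2 × 160 = 320 states.

320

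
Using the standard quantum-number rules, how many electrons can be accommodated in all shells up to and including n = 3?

28

Total orbitals = 1² + 2² + 3² = 14. Doubling for spin gives 28 electrons.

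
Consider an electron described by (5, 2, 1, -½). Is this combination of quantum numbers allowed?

n = 5 is a positive integer. ℓ = 2 satisfies 0 ≤ ℓ ≤ n−1 = 4. m_ℓ = 1 lies in the range −ℓ … +ℓ (here −2 … 2). m_s = -1/2 is one of ±1/2.
All four constraints are satisfied.

Allowed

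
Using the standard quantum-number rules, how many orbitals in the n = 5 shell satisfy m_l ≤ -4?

1

Go through l = 0, …, 4 (the values permitted for n = 5).
Per l-value: l=4 → 1.
Total orbitals: 1.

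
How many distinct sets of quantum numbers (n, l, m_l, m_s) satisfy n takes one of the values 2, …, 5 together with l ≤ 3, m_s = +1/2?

45

Count contributing orbitals for each principal shell:
n=2 → 4; n=3 → 9; n=4 → 16; n=5 → 16.
Orbitals: 4 + 9 + 16 + 16 = 45. With m_s fixed to +1/2 there is one state per orbital, so 45 states.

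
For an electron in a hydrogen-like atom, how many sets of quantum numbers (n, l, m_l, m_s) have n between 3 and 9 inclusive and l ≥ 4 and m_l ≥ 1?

Go shell by shell, enumerating (l, m_l) with l ≥ 4 and m_l ≥ 1:
n=5 → 4; n=6 → 9; n=7 → 15; n=8 → 22; n=9 → 30.
Orbitals: 4 + 9 + 15 + 22 + 30 = 80. Including both spin states (m_s = ±1/2) gives 2 × 80 = 160 states.

160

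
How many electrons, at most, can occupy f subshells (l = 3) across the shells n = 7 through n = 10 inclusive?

An f subshell (l = 3) exists for every n ≥ 4, so shells n = 7, 8, 9, 10 each contribute one — 4 subshells.
Since each f subshell holds 2(2·3+1) = 14 electrons, the total is 4 × 14 = 56.

56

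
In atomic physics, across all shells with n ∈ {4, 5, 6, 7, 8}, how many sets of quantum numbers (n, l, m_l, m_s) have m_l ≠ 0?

Per-shell orbital counts meeting the constraint:
n=4 → 12; n=5 → 20; n=6 → 30; n=7 → 42; n=8 → 56.
Orbitals: 12 + 20 + 30 + 42 + 56 = 160. Including both spin states (m_s = ±1/2) gives 2 × 160 = 320 states.

320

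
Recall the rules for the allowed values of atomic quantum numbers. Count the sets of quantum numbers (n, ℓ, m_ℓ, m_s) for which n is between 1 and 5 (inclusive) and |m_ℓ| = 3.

12

Per-shell orbital counts meeting the constraint:
n=4 → 2; n=5 → 4.
Orbitals: 2 + 4 = 6. Including both spin states (m_s = ±1/2) gives 2 × 6 = 12 states.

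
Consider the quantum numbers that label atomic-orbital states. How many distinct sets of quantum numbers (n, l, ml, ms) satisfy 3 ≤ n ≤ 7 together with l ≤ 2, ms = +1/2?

45

Count contributing orbitals for each principal shell:
n=3 → 9; n=4 → 9; n=5 → 9; n=6 → 9; n=7 → 9.
Orbitals: 9 + 9 + 9 + 9 + 9 = 45. With ms fixed to +1/2 there is one state per orbital, so 45 states.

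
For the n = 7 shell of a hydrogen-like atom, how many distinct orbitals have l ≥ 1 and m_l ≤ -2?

15

Go through l = 0, …, 6 (the values permitted for n = 7).
The (l, m_l) pairs meeting l ≥ 1 and m_l ≤ -2 give: l=2 → 1; l=3 → 2; l=4 → 3; l=5 → 4; l=6 → 5.
Total orbitals: 1 + 2 + 3 + 4 + 5 = 15.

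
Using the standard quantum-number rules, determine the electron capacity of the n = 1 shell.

2

A shell holds 2n² electrons: 2 × 1² = 2 × 1 = 2.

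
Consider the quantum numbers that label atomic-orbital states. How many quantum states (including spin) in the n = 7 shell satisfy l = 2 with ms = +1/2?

Go through l = 0, …, 6 (the values permitted for n = 7).
Contributions: l=2 → 5.
Orbitals: 5. With ms fixed to a single value there is one state per orbital, giving 5 states.

5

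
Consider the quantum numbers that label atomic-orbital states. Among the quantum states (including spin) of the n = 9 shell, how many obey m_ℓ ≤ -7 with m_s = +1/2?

3

For n = 9, ℓ ranges over 0 … 8.
The (ℓ, m_ℓ) pairs meeting m_ℓ ≤ -7 give: ℓ=7 → 1; ℓ=8 → 2.
Orbitals: 1 + 2 = 3. With m_s fixed to a single value there is one state per orbital, giving 3 states.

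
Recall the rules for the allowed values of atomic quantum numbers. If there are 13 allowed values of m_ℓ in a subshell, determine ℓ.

m_ℓ ranges over 2ℓ+1 integers, so 2ℓ+1 = 13 ⇒ ℓ = 6.

ℓ = 6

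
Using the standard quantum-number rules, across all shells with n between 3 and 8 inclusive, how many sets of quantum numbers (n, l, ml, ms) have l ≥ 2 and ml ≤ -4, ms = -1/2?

Work shell by shell — for each n, count the (l, ml) pairs that satisfy l ≥ 2 and ml ≤ -4:
n=5 → 1; n=6 → 3; n=7 → 6; n=8 → 10.
Orbitals: 1 + 3 + 6 + 10 = 20. With ms fixed to -1/2 there is one state per orbital, so 20 states.

20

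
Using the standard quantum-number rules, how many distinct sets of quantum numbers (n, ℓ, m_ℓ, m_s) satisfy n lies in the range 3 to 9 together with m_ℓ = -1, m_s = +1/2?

35

Go shell by shell, enumerating (ℓ, m_ℓ) with m_ℓ = -1:
n=3 → 2; n=4 → 3; n=5 → 4; n=6 → 5; n=7 → 6; n=8 → 7; n=9 → 8.
Orbitals: 2 + 3 + 4 + 5 + 6 + 7 + 8 = 35. With m_s fixed to +1/2 there is one state per orbital, so 35 states.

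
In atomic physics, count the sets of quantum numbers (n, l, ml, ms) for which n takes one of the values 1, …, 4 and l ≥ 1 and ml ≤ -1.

Per-shell orbital counts meeting the constraint:
n=2 → 1; n=3 → 3; n=4 → 6.
Orbitals: 1 + 3 + 6 = 10. Including both spin states (ms = ±1/2) gives 2 × 10 = 20 states.

20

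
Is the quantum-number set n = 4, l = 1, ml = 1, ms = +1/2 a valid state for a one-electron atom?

Allowed

n = 4 is a positive integer. l = 1 satisfies 0 ≤ l ≤ n−1 = 3. ml = 1 lies in the range −l … +l (here −1 … 1). ms = +1/2 is one of ±1/2.
All four constraints are satisfied.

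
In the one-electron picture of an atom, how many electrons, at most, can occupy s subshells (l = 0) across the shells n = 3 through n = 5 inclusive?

An s subshell (l = 0) exists for every n ≥ 1, so shells n = 3, 4, 5 each contribute one — 3 subshells.
Since each s subshell holds 2(2·0+1) = 2 electrons, the total is 3 × 2 = 6.

6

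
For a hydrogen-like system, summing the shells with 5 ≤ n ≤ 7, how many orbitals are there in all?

Shell n has n² orbitals: 5²=25 + 6²=36 + 7²=49 = 110 orbitals.

110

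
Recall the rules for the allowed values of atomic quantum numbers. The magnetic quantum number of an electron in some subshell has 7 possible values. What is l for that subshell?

l = 3 (f)

ml ranges over 2l+1 integers, so 2l+1 = 7 ⇒ l = 3.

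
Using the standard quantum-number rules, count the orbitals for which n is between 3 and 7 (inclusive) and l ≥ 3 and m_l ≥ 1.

40

For each n in the range, tally the orbitals obeying l ≥ 3 and m_l ≥ 1:
n=4 → 3; n=5 → 7; n=6 → 12; n=7 → 18.
Total orbitals: 3 + 7 + 12 + 18 = 40.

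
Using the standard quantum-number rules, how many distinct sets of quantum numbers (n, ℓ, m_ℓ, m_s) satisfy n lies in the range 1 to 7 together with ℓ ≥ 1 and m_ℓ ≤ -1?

Count contributing orbitals for each principal shell:
n=2 → 1; n=3 → 3; n=4 → 6; n=5 → 10; n=6 → 15; n=7 → 21.
Orbitals: 1 + 3 + 6 + 10 + 15 + 21 = 56. Including both spin states (m_s = ±1/2) gives 2 × 56 = 112 states.

112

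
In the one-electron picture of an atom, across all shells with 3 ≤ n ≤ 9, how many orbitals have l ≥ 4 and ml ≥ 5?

Go shell by shell, enumerating (l, ml) with l ≥ 4 and ml ≥ 5:
n=6 → 1; n=7 → 3; n=8 → 6; n=9 → 10.
Total orbitals: 1 + 3 + 6 + 10 = 20.

20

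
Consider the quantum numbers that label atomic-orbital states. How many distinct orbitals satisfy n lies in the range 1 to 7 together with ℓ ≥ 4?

Go shell by shell, enumerating (ℓ, m_ℓ) with ℓ ≥ 4:
n=5 → 9; n=6 → 20; n=7 → 33.
Total orbitals: 9 + 20 + 33 = 62.

62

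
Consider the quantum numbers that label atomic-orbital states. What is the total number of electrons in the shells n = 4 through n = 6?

154

Shell n has n² orbitals: 4²=16 + 5²=25 + 6²=36 = 77 orbitals.
Two spin states per orbital: 2 × 77 = 154 electrons.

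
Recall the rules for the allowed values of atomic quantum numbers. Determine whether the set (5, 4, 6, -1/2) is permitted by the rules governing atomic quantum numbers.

Invalid

The magnetic quantum number must satisfy −l ≤ m_l ≤ l. With l = 4, m_l can only be -4, -3, -2, -1, 0, 1, 2, 3, 4, so m_l = 6 is forbidden.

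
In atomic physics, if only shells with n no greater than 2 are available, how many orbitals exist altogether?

Total orbitals = 1² + 2² = 5.

5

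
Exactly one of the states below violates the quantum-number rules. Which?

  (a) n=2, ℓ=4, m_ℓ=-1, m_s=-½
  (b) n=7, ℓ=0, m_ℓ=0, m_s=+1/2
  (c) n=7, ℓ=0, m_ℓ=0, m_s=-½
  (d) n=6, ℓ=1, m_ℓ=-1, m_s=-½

(a)

(a) has ℓ = 4 ≥ n = 2, violating 0 ≤ ℓ ≤ n−1.
The remaining sets (b), (c), (d) satisfy all four rules.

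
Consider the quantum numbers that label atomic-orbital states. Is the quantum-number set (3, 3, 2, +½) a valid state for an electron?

Invalid

The orbital quantum number must satisfy 0 ≤ ℓ ≤ n−1. With n = 3 the allowed ℓ values are 0, 1, 2, so ℓ = 3 is out of range.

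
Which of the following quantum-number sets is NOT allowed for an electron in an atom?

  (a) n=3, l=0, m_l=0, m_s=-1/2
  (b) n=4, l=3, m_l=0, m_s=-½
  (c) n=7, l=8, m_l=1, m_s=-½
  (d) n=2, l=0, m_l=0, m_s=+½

(c) has l = 8 ≥ n = 7, violating 0 ≤ l ≤ n−1.
The remaining sets (a), (b), (d) satisfy all four rules.

(c)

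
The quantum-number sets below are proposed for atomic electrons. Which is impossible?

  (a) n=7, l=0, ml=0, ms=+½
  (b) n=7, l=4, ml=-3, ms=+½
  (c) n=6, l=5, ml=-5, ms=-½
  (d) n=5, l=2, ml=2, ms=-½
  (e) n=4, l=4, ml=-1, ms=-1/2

(e)

(e) has l = 4 ≥ n = 4, violating 0 ≤ l ≤ n−1.
The remaining sets (a), (b), (c), (d) satisfy all four rules.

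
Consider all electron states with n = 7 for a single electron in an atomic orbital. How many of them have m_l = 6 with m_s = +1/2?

1

The n = 7 shell has l = 0 through 6; check each.
The (l, m_l) pairs meeting m_l = 6 give: l=6 → 1.
Orbitals: 1. With m_s fixed to a single value there is one state per orbital, giving 1 state.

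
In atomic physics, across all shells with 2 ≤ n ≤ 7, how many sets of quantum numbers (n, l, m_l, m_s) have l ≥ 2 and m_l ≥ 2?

70

Per-shell orbital counts meeting the constraint:
n=3 → 1; n=4 → 3; n=5 → 6; n=6 → 10; n=7 → 15.
Orbitals: 1 + 3 + 6 + 10 + 15 = 35. Including both spin states (m_s = ±1/2) gives 2 × 35 = 70 states.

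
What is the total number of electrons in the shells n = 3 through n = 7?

Shell n has n² orbitals: 3²=9 + 4²=16 + 5²=25 + 6²=36 + 7²=49 = 135 orbitals.
Two spin states per orbital: 2 × 135 = 270 electrons.

270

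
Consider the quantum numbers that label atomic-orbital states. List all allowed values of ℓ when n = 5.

ℓ is an integer with 0 ≤ ℓ ≤ n−1, so for n = 5: ℓ = 0, 1, 2, 3, 4.

0, 1, 2, 3, 4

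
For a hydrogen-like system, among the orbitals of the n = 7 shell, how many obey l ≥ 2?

Contributions: l=2 → 5; l=3 → 7; l=4 → 9; l=5 → 11; l=6 → 13.
Total orbitals: 5 + 7 + 9 + 11 + 13 = 45.

45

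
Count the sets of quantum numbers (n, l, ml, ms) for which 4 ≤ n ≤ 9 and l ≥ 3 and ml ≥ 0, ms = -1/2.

119

For each n in the range, tally the orbitals obeying l ≥ 3 and ml ≥ 0:
n=4 → 4; n=5 → 9; n=6 → 15; n=7 → 22; n=8 → 30; n=9 → 39.
Orbitals: 4 + 9 + 15 + 22 + 30 + 39 = 119. With ms fixed to -1/2 there is one state per orbital, so 119 states.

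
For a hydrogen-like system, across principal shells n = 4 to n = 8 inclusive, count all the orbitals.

190

Shell n has n² orbitals: 4²=16 + 5²=25 + 6²=36 + 7²=49 + 8²=64 = 190 orbitals.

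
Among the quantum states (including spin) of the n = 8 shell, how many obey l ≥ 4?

Go through l = 0, …, 7 (the values permitted for n = 8).
The (l, ml) pairs meeting l ≥ 4 give: l=4 → 9; l=5 → 11; l=6 → 13; l=7 → 15.
Orbitals: 9 + 11 + 13 + 15 = 48. Each orbital carries two spin states, so 48 × 2 = 96 states.

96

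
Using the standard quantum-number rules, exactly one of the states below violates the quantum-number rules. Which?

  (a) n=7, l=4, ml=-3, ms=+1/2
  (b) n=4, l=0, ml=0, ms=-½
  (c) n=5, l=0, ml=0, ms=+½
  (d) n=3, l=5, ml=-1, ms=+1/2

(d)

(d) has l = 5 ≥ n = 3, violating 0 ≤ l ≤ n−1.
The remaining sets (a), (b), (c) satisfy all four rules.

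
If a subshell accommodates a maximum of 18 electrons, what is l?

2(2l+1) = 18 ⇒ 2l+1 = 9 ⇒ l = 4.

l = 4 (g)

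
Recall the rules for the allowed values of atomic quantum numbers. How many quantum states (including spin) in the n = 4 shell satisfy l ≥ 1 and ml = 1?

6

For n = 4, l ranges over 0 … 3.
Per l-value: l=1 → 1; l=2 → 1; l=3 → 1.
Orbitals: 1 + 1 + 1 = 3. Each orbital carries two spin states, so 3 × 2 = 6 states.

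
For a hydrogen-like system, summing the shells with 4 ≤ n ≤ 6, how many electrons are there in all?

Shell n has n² orbitals: 4²=16 + 5²=25 + 6²=36 = 77 orbitals.
Two spin states per orbital: 2 × 77 = 154 electrons.

154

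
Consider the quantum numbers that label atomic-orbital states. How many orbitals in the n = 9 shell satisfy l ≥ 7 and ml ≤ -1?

15

Go through l = 0, …, 8 (the values permitted for n = 9).
Orbitals with l ≥ 7 and ml ≤ -1, by l: l=7 → 7; l=8 → 8.
Total orbitals: 7 + 8 = 15.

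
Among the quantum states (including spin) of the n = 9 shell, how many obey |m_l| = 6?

Go through l = 0, …, 8 (the values permitted for n = 9).
The (l, m_l) pairs meeting |m_l| = 6 give: l=6 → 2; l=7 → 2; l=8 → 2.
Orbitals: 2 + 2 + 2 = 6. Each orbital carries two spin states, so 6 × 2 = 12 states.

12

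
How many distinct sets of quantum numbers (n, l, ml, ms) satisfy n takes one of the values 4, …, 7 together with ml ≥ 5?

Count contributing orbitals for each principal shell:
n=6 → 1; n=7 → 3.
Orbitals: 1 + 3 = 4. Including both spin states (ms = ±1/2) gives 2 × 4 = 8 states.

8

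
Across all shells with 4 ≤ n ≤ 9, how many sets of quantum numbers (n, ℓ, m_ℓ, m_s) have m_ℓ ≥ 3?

112

Per-shell orbital counts meeting the constraint:
n=4 → 1; n=5 → 3; n=6 → 6; n=7 → 10; n=8 → 15; n=9 → 21.
Orbitals: 1 + 3 + 6 + 10 + 15 + 21 = 56. Including both spin states (m_s = ±1/2) gives 2 × 56 = 112 states.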